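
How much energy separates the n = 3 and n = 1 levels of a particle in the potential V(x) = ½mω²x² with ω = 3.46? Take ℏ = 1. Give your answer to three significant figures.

E_n = ℏω(n + ½), so ΔE = (3 − 1) ℏω = 2 × 3.46 = 6.920.

ΔE = 6.92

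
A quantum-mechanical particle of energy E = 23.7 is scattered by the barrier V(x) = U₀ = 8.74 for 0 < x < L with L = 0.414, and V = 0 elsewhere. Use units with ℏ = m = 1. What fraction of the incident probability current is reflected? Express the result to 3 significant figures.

R = 0.0309

Above the barrier the interior wavenumber is k₂ = √(2m(E − U₀))/ℏ = 5.470, giving phase k₂L = 2.265.
Matching at both interfaces gives T⁻¹ = 1 + U₀² sin²(k₂L) / [4E(E − U₀)] = 1.032, hence T = 0.969.
R = 1 − T = 0.0309.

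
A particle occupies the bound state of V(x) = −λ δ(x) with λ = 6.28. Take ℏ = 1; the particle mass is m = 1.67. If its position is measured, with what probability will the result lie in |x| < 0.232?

P = 0.992

The normalised bound state is ψ = √κ e^{−κ|x|} with κ = mλ/ℏ² = 10.49.
P(|x| < d) = ∫_{−d}^{d} κ e^{−2κ|x|} dx = 1 − e^{−2κd} = 1 − e^{−4.866} = 0.9923.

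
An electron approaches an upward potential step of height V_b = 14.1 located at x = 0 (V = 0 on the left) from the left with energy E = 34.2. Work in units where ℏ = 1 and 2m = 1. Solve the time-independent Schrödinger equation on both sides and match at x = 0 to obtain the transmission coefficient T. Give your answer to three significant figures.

The wavenumbers are k₁ = √(2mE)/ℏ = 5.848 on the left and k₂ = √(2m(E − V_b))/ℏ = 4.483 on the right.
Matching ψ and ψ′ at x = 0 gives r = (k₁ − k₂)/(k₁ + k₂), so R = r² = 0.01745 and T = 1 − R = 0.9825.

T = 0.983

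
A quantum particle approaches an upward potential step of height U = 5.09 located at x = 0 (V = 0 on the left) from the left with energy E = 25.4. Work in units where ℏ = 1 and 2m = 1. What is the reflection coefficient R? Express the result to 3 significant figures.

On each side the TISE gives plane waves with k = √(2m(E − V))/ℏ: k₁ = √(2·½·25.4) = 5.040, k₂ = √(2·½·20.31) = 4.507.
Matching ψ and ψ′ at x = 0 gives r = (k₁ − k₂)/(k₁ + k₂), so R = r² = 0.003119 and T = 1 − R = 0.9969.

R = 0.00312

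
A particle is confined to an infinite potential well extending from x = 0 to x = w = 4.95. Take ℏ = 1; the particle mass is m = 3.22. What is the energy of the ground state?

The infinite-well eigenfunctions ψ_n = √(2/w) sin(nπx/w) vanish at both walls, giving E_n = n²π²ℏ²/(2mw²).
E_1 = 1² × π² / (2 × 3.22 × 4.95²) = 0.06255.

E = 0.0625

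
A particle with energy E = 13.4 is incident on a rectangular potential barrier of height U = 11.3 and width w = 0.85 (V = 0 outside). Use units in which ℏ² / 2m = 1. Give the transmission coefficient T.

T = 0.498

E > U: inside the barrier k₂ = √(2m(E − U))/ℏ = 1.449, k₂w = 1.232.
T = [1 + U² sin²(k₂w) / (4E(E − U))]⁻¹ = 1/2.009 = 0.498.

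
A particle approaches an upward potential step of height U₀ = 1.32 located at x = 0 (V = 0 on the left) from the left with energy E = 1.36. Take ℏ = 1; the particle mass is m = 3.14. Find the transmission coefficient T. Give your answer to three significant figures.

T = 0.500

On each side the TISE gives plane waves with k = √(2m(E − V))/ℏ: k₁ = √(2·3.14·1.36) = 2.922, k₂ = √(2·3.14·0.04) = 0.5012.
Continuity of ψ and ψ′ at the step yields the reflection amplitude r = (k₁ − k₂)/(k₁ + k₂) = 0.7072; thus R = |r|² = 0.5002, T = 0.4998.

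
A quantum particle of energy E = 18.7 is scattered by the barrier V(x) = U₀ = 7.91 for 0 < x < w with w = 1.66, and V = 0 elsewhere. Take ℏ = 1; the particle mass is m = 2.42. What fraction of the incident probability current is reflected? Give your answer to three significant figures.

Above the barrier the interior wavenumber is k₂ = √(2m(E − U₀))/ℏ = 7.227, giving phase k₂w = 12.00.
Matching at both interfaces gives T⁻¹ = 1 + U₀² sin²(k₂w) / [4E(E − U₀)] = 1.023, hence T = 0.978.
R = 1 − T = 0.0221.

R = 0.0221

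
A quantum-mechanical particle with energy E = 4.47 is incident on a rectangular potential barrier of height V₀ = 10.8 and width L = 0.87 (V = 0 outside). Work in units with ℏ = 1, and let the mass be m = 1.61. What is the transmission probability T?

E < V₀: inside the barrier ψ ∝ e^{±κx} with κ = √(2m(V₀ − E))/ℏ = 4.515.
κL = 3.928, sinh(κL) = 25.39.
The exact tunnelling result is T⁻¹ = 1 + V₀² sinh²(κL) / [4E(V₀ − E)] = 665.2, so T = 0.00150.

T = 0.00150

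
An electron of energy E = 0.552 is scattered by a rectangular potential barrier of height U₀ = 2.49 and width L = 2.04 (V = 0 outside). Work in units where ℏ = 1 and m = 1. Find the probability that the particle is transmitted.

E < U₀: inside the barrier ψ ∝ e^{±κx} with κ = √(2m(U₀ − E))/ℏ = 1.969.
κL = 4.016, sinh(κL) = 27.74.
The exact tunnelling result is T⁻¹ = 1 + U₀² sinh²(κL) / [4E(U₀ − E)] = 1116, so T = 0.000896.

T = 0.000896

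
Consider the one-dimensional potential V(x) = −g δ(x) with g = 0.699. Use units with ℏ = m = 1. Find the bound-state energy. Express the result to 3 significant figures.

For x ≠ 0 the bound state is ψ ∝ e^{−κ|x|}; integrating the TISE across the delta gives the cusp condition 2κ = 2mg/ℏ², so κ = 0.6990.
Then E = −ℏ²κ²/(2m) = −mg²/(2ℏ²) = -0.2443.

E = -0.244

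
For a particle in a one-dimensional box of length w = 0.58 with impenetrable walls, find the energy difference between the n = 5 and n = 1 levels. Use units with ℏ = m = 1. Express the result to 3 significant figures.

E_n = n²π²ℏ²/(2mw²), so ΔE = (5² − 1²) π²ℏ²/(2mw²).
ΔE = 24 × π² / (2 × 1 × 0.58²) = 352.1.

ΔE = 352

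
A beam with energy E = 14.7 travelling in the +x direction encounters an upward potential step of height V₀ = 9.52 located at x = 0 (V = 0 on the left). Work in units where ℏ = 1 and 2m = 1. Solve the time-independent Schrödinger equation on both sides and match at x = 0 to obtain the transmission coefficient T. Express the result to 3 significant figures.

On each side the TISE gives plane waves with k = √(2m(E − V))/ℏ: k₁ = √(2·½·14.7) = 3.834, k₂ = √(2·½·5.18) = 2.276.
Continuity of ψ and ψ′ at the step yields the reflection amplitude r = (k₁ − k₂)/(k₁ + k₂) = 0.2550; thus R = |r|² = 0.06503, T = 0.9350.

T = 0.935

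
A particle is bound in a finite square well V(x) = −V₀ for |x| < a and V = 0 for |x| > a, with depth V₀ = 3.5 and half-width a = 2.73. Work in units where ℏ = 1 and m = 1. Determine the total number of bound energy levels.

N = 5

The dimensionless depth is z₀ = a√(2mV₀)/ℏ = 2.73 × √(7.000) = 7.223.
A new bound state (alternating even/odd) appears each time z₀ passes a multiple of π/2, so N = ⌊2z₀/π⌋ + 1 = ⌊4.598⌋ + 1 = 5.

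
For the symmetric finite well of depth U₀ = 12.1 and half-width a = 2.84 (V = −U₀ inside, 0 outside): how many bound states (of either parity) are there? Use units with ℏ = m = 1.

Define the well-strength parameter z₀ = (a/ℏ)√(2mU₀) = 2.84 × √(2·1·12.1) = 13.97.
The even/odd transcendental equations gain one root per π/2 in z₀, giving N = 1 + ⌊2z₀/π⌋ = 1 + ⌊8.894⌋ = 9.

N = 9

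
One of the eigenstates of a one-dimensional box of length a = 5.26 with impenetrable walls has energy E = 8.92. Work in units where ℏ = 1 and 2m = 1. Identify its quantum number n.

n = 5

From E_n = n²π²ℏ²/(2ma²) invert to n = √(2ma²E)/(πℏ).
n = (5.26/π) × √(2 × 0.5 × 8.92) = 5.001 → n = 5.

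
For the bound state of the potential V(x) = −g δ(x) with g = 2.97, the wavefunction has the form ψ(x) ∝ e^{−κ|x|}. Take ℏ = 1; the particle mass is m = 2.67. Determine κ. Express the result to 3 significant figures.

Integrating the TISE across x = 0 gives the cusp condition ψ'(0⁺) − ψ'(0⁻) = −(2mg/ℏ²)ψ(0).
With ψ ∝ e^{−κ|x|} this yields −2κ = −2mg/ℏ², so κ = mg/ℏ² = 7.930.

κ = 7.93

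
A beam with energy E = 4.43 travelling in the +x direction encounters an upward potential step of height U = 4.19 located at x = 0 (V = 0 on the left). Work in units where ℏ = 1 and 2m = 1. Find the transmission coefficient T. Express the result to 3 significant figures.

T = 0.613

On each side the TISE gives plane waves with k = √(2m(E − V))/ℏ: k₁ = √(2·½·4.43) = 2.105, k₂ = √(2·½·0.24) = 0.4899.
Continuity of ψ and ψ′ at the step yields the reflection amplitude r = (k₁ − k₂)/(k₁ + k₂) = 0.6224; thus R = |r|² = 0.3874, T = 0.6126.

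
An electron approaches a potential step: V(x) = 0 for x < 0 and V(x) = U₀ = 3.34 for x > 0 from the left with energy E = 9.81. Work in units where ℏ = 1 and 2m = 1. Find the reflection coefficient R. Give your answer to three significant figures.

The wavenumbers are k₁ = √(2mE)/ℏ = 3.132 on the left and k₂ = √(2m(E − U₀))/ℏ = 2.544 on the right.
Continuity of ψ and ψ′ at the step yields the reflection amplitude r = (k₁ − k₂)/(k₁ + k₂) = 0.1037; thus R = |r|² = 0.01075, T = 0.9892.

R = 0.0108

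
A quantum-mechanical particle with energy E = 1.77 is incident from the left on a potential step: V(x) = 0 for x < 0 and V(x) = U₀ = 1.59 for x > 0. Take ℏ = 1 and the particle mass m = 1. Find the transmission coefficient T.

T = 0.733

The wavenumbers are k₁ = √(2mE)/ℏ = 1.881 on the left and k₂ = √(2m(E − U₀))/ℏ = 0.6000 on the right.
Continuity of ψ and ψ′ at the step yields the reflection amplitude r = (k₁ − k₂)/(k₁ + k₂) = 0.5164; thus R = |r|² = 0.2667, T = 0.7333.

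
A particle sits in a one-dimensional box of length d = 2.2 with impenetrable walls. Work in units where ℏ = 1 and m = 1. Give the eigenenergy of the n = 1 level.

Requiring ψ(0) = ψ(d) = 0 quantises k = nπ/d, hence E_n = ℏ²k²/2m = n²π²ℏ²/(2md²).
E_1 = 1² × π² / (2 × 1 × 2.2²) = 1.020.

E = 1.02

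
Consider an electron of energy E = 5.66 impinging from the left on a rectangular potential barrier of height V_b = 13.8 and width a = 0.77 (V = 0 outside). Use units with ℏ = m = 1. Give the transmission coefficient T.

E < V_b: inside the barrier ψ ∝ e^{±κx} with κ = √(2m(V_b − E))/ℏ = 4.035.
κa = 3.107, sinh(κa) = 11.15.
The exact tunnelling result is T⁻¹ = 1 + V_b² sinh²(κa) / [4E(V_b − E)] = 129.5, so T = 0.00772.

T = 0.00772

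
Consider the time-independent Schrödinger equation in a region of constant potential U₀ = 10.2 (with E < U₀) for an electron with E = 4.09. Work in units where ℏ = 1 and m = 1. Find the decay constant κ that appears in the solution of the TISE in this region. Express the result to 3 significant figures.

Since E < U₀ the TISE in this region is ψ'' = κ²ψ with κ = √(2m(U₀ − E))/ℏ.
κ = √(2 × 1 × 6.11) = 3.496.

κ = 3.50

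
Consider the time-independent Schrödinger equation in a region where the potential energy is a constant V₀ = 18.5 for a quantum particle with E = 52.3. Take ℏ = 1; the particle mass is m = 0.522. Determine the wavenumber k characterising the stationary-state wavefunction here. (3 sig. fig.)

k = 5.94

With E > V₀ the solution is oscillatory, ψ ∝ e^{±ikx} with k = √(2m(E − V₀))/ℏ.
k = √(2 × 0.522 × 33.8) = 5.940.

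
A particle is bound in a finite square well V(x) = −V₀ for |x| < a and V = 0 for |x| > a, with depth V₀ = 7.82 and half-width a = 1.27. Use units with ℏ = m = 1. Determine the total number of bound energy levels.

The dimensionless depth is z₀ = a√(2mV₀)/ℏ = 1.27 × √(15.64) = 5.023.
The even/odd transcendental equations gain one root per π/2 in z₀, giving N = 1 + ⌊2z₀/π⌋ = 1 + ⌊3.197⌋ = 4.

N = 4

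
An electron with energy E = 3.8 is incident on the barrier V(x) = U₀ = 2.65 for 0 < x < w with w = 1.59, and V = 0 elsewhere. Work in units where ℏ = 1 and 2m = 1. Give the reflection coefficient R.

R = 0.283

E > U₀: inside the barrier k₂ = √(2m(E − U₀))/ℏ = 1.072, k₂w = 1.705.
T = [1 + U₀² sin²(k₂w) / (4E(E − U₀))]⁻¹ = 1/1.395 = 0.717.
R = 1 − T = 0.283.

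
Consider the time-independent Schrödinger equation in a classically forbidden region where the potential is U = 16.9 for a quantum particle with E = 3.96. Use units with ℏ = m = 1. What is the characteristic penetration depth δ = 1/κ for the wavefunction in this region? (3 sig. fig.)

Since E < U the TISE in this region is ψ'' = κ²ψ with κ = √(2m(U − E))/ℏ.
κ = √(2 × 1 × 12.94) = 5.087. The penetration depth is δ = 1/κ = 0.197.

δ = 0.197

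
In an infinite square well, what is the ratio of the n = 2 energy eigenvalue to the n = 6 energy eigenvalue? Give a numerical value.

Since E_n ∝ n², the ratio is (2/6)² = 0.111111.

0.111111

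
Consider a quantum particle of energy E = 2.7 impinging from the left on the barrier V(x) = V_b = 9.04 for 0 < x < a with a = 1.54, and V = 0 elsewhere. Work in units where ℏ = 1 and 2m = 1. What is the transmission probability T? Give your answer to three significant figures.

E < V_b: inside the barrier ψ ∝ e^{±κx} with κ = √(2m(V_b − E))/ℏ = 2.518.
κa = 3.878, sinh(κa) = 24.14.
Matching ψ, ψ′ at both faces gives T = [1 + V_b² sinh²(κa) / (4E(V_b − E))]⁻¹ = 1/696.7 = 0.00144.

T = 0.00144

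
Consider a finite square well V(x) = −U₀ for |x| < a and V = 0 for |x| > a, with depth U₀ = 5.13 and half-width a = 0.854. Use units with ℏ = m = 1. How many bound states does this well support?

Define the well-strength parameter z₀ = (a/ℏ)√(2mU₀) = 0.854 × √(2·1·5.13) = 2.735.
The even/odd transcendental equations gain one root per π/2 in z₀, giving N = 1 + ⌊2z₀/π⌋ = 1 + ⌊1.741⌋ = 2.

N = 2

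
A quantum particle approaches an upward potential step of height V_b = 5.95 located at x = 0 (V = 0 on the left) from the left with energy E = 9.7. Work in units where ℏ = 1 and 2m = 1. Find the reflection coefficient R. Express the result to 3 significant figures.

On each side the TISE gives plane waves with k = √(2m(E − V))/ℏ: k₁ = √(2·½·9.7) = 3.114, k₂ = √(2·½·3.75) = 1.936.
Continuity of ψ and ψ′ at the step yields the reflection amplitude r = (k₁ − k₂)/(k₁ + k₂) = 0.2332; thus R = |r|² = 0.05439, T = 0.9456.

R = 0.0544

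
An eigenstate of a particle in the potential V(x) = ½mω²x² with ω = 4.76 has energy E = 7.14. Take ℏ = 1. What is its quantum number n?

Invert E_n = (n + ½)ℏω: n = E/ℏω − ½ = 1.000, so n = 1.

n = 1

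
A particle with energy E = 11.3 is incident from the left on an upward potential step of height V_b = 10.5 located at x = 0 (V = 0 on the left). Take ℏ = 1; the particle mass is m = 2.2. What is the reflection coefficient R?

The wavenumbers are k₁ = √(2mE)/ℏ = 7.051 on the left and k₂ = √(2m(E − V_b))/ℏ = 1.876 on the right.
Continuity of ψ and ψ′ at the step yields the reflection amplitude r = (k₁ − k₂)/(k₁ + k₂) = 0.5797; thus R = |r|² = 0.3360, T = 0.6640.

R = 0.336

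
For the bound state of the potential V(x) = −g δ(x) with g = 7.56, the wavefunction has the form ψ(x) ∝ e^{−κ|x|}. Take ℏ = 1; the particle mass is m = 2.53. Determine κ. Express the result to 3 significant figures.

κ = 19.1

Integrating the TISE across x = 0 gives the cusp condition ψ'(0⁺) − ψ'(0⁻) = −(2mg/ℏ²)ψ(0).
With ψ ∝ e^{−κ|x|} this yields −2κ = −2mg/ℏ², so κ = mg/ℏ² = 19.13.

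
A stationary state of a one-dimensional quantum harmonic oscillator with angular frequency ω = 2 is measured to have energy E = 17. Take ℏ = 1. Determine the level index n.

n = 8

E_n = ℏω(n + ½) ⇒ n = E/(ℏω) − ½ = 17/2 − 0.5 = 8.000 → n = 8.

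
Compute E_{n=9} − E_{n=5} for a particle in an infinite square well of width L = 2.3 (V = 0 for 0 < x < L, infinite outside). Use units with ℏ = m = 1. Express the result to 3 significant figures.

ΔE = 52.2

E_n = n²π²ℏ²/(2mL²), so ΔE = (9² − 5²) π²ℏ²/(2mL²).
ΔE = 56 × π² / (2 × 1 × 2.3²) = 52.24.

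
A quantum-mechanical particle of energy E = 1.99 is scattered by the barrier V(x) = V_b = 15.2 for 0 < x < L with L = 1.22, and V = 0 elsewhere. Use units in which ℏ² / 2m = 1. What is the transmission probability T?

T = 0.000256

E < V_b: inside the barrier ψ ∝ e^{±κx} with κ = √(2m(V_b − E))/ℏ = 3.635.
κL = 4.434, sinh(κL) = 42.13.
Matching ψ, ψ′ at both faces gives T = [1 + V_b² sinh²(κL) / (4E(V_b − E))]⁻¹ = 1/3902 = 0.000256.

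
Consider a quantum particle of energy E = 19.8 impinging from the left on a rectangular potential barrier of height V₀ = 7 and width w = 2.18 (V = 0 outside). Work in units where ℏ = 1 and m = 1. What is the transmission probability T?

T = 0.954

Above the barrier the interior wavenumber is k₂ = √(2m(E − V₀))/ℏ = 5.060, giving phase k₂w = 11.03.
Matching at both interfaces gives T⁻¹ = 1 + V₀² sin²(k₂w) / [4E(E − V₀)] = 1.048, hence T = 0.954.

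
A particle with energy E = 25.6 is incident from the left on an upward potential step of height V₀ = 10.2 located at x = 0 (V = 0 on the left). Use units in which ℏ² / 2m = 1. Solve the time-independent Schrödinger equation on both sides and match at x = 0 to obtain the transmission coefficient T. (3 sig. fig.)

The wavenumbers are k₁ = √(2mE)/ℏ = 5.060 on the left and k₂ = √(2m(E − V₀))/ℏ = 3.924 on the right.
Continuity of ψ and ψ′ at the step yields the reflection amplitude r = (k₁ − k₂)/(k₁ + k₂) = 0.1264; thus R = |r|² = 0.01597, T = 0.9840.

T = 0.984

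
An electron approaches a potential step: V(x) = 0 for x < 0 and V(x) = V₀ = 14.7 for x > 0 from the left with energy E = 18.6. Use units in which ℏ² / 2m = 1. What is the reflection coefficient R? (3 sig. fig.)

R = 0.138

On each side the TISE gives plane waves with k = √(2m(E − V))/ℏ: k₁ = √(2·½·18.6) = 4.313, k₂ = √(2·½·3.9) = 1.975.
Continuity of ψ and ψ′ at the step yields the reflection amplitude r = (k₁ − k₂)/(k₁ + k₂) = 0.3718; thus R = |r|² = 0.1383, T = 0.8617.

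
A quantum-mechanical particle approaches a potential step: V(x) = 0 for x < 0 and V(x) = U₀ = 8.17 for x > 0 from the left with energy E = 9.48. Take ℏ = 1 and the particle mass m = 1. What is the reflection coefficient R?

R = 0.210

The wavenumbers are k₁ = √(2mE)/ℏ = 4.354 on the left and k₂ = √(2m(E − U₀))/ℏ = 1.619 on the right.
Continuity of ψ and ψ′ at the step yields the reflection amplitude r = (k₁ − k₂)/(k₁ + k₂) = 0.4580; thus R = |r|² = 0.2098, T = 0.7902.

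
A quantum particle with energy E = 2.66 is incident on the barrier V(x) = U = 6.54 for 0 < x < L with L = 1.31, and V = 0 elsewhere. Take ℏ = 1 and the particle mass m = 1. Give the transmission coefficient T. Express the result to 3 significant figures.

T = 0.00261

E < U: inside the barrier ψ ∝ e^{±κx} with κ = √(2m(U − E))/ℏ = 2.786.
κL = 3.649, sinh(κL) = 19.21.
Matching ψ, ψ′ at both faces gives T = [1 + U² sinh²(κL) / (4E(U − E))]⁻¹ = 1/383.3 = 0.00261.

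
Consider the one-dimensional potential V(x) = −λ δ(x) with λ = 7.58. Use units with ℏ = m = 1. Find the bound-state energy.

The bound state is ψ(x) = √κ e^{−κ|x|}. The derivative jump ψ'(0⁺) − ψ'(0⁻) = −(2mλ/ℏ²)ψ(0) fixes κ = mλ/ℏ² = 7.580.
Then E = −ℏ²κ²/(2m) = −mλ²/(2ℏ²) = -28.73.

E = -28.7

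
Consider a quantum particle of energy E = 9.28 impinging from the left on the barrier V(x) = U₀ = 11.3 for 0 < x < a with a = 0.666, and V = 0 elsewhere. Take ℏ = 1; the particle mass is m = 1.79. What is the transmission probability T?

T = 0.0647

E < U₀: inside the barrier ψ ∝ e^{±κx} with κ = √(2m(U₀ − E))/ℏ = 2.689.
κa = 1.791, sinh(κa) = 2.914.
The exact tunnelling result is T⁻¹ = 1 + U₀² sinh²(κa) / [4E(U₀ − E)] = 15.46, so T = 0.0647.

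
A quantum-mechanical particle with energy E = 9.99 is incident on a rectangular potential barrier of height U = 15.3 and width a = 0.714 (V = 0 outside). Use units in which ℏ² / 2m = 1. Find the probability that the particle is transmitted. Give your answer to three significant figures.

T = 0.127

Since E < U the interior solution is evanescent with decay constant κ = √(2m(U − E))/ℏ = 2.304.
κa = 1.645, sinh(κa) = 2.495.
Matching ψ, ψ′ at both faces gives T = [1 + U² sinh²(κa) / (4E(U − E))]⁻¹ = 1/7.867 = 0.127.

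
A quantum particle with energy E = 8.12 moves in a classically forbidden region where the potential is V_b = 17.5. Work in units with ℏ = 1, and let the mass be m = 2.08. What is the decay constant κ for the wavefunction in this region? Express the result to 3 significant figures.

Since E < V_b the TISE in this region is ψ'' = κ²ψ with κ = √(2m(V_b − E))/ℏ.
κ = √(2 × 2.08 × 9.38) = 6.247.

κ = 6.25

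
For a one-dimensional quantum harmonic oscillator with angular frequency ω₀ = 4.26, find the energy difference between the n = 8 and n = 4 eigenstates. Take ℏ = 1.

ΔE = 17.0

E_n = ℏω₀(n + ½), so ΔE = (8 − 4) ℏω₀ = 4 × 4.26 = 17.04.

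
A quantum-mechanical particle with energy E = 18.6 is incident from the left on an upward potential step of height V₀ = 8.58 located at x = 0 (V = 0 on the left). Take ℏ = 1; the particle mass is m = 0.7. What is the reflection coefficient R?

On each side the TISE gives plane waves with k = √(2m(E − V))/ℏ: k₁ = √(2·0.7·18.6) = 5.103, k₂ = √(2·0.7·10.02) = 3.745.
Continuity of ψ and ψ′ at the step yields the reflection amplitude r = (k₁ − k₂)/(k₁ + k₂) = 0.1534; thus R = |r|² = 0.02354, T = 0.9765.

R = 0.0235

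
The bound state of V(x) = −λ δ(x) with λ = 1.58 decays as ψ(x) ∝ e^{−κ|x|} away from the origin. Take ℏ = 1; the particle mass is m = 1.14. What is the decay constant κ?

κ = 1.80

Integrating the TISE across x = 0 gives the cusp condition ψ'(0⁺) − ψ'(0⁻) = −(2mλ/ℏ²)ψ(0).
With ψ ∝ e^{−κ|x|} this yields −2κ = −2mλ/ℏ², so κ = mλ/ℏ² = 1.801.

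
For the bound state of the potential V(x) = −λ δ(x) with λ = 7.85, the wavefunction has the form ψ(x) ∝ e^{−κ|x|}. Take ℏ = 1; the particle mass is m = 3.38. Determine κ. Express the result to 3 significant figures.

κ = 26.5

Integrate −(ℏ²/2m)ψ'' − λδ(x)ψ = Eψ from −ε to +ε: the ψ'' term gives ψ'(0⁺) − ψ'(0⁻) and the δ term gives −(2mλ/ℏ²)ψ(0).
With ψ ∝ e^{−κ|x|} this yields −2κ = −2mλ/ℏ², so κ = mλ/ℏ² = 26.53.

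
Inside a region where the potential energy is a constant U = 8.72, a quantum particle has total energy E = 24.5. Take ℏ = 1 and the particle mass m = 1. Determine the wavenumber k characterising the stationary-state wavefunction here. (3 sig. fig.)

k = 5.62

With E > U the solution is oscillatory, ψ ∝ e^{±ikx} with k = √(2m(E − U))/ℏ.
k = √(2 × 1 × 15.78) = 5.618.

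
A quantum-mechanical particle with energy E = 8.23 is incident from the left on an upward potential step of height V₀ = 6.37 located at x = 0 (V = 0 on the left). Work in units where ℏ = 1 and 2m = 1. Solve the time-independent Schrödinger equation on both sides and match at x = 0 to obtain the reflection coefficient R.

The wavenumbers are k₁ = √(2mE)/ℏ = 2.869 on the left and k₂ = √(2m(E − V₀))/ℏ = 1.364 on the right.
Continuity of ψ and ψ′ at the step yields the reflection amplitude r = (k₁ − k₂)/(k₁ + k₂) = 0.3556; thus R = |r|² = 0.1264, T = 0.8736.

R = 0.126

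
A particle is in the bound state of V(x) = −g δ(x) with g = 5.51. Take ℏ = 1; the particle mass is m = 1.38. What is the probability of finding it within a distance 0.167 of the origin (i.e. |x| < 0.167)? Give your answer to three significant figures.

P = 0.921

The normalised bound state is ψ = √κ e^{−κ|x|} with κ = mg/ℏ² = 7.604.
P(|x| < d) = ∫_{−d}^{d} κ e^{−2κ|x|} dx = 1 − e^{−2κd} = 1 − e^{−2.540} = 0.9211.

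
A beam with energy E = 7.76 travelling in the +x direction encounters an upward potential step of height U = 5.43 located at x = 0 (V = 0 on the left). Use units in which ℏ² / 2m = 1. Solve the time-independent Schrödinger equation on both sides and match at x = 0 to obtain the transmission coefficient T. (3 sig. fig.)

T = 0.915

The wavenumbers are k₁ = √(2mE)/ℏ = 2.786 on the left and k₂ = √(2m(E − U))/ℏ = 1.526 on the right.
Matching ψ and ψ′ at x = 0 gives r = (k₁ − k₂)/(k₁ + k₂), so R = r² = 0.08528 and T = 1 − R = 0.9147.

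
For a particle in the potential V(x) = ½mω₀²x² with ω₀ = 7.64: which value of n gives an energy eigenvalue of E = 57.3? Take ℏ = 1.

n = 7

E_n = ℏω₀(n + ½) ⇒ n = E/(ℏω₀) − ½ = 57.3/7.64 − 0.5 = 7.000 → n = 7.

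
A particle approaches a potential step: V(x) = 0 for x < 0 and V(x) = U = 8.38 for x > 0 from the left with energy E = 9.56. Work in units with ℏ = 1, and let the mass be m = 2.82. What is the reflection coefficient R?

R = 0.230

On each side the TISE gives plane waves with k = √(2m(E − V))/ℏ: k₁ = √(2·2.82·9.56) = 7.343, k₂ = √(2·2.82·1.18) = 2.580.
Continuity of ψ and ψ′ at the step yields the reflection amplitude r = (k₁ − k₂)/(k₁ + k₂) = 0.4800; thus R = |r|² = 0.2304, T = 0.7696.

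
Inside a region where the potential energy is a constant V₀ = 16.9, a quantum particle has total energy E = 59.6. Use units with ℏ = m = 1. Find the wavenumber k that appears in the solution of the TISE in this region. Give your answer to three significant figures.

k = 9.24

With E > V₀ the solution is oscillatory, ψ ∝ e^{±ikx} with k = √(2m(E − V₀))/ℏ.
k = √(2 × 1 × 42.7) = 9.241.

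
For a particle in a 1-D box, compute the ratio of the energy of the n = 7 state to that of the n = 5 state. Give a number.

E_n = n²π²ℏ²/(2mL²) so the ratio is n₂²/n₁² = 49/25 = 1.96.

1.96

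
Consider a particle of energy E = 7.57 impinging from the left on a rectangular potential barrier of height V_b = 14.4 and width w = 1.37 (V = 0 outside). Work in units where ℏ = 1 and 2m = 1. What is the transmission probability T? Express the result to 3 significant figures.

T = 0.00309

E < V_b: inside the barrier ψ ∝ e^{±κx} with κ = √(2m(V_b − E))/ℏ = 2.613.
κw = 3.580, sinh(κw) = 17.93.
The exact tunnelling result is T⁻¹ = 1 + V_b² sinh²(κw) / [4E(V_b − E)] = 323.3, so T = 0.00309.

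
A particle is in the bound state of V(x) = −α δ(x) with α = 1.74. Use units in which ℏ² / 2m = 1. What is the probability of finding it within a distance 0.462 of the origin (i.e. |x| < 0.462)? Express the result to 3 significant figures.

P = 0.552

The normalised bound state is ψ = √κ e^{−κ|x|} with κ = mα/ℏ² = 0.8700.
P(|x| < d) = ∫_{−d}^{d} κ e^{−2κ|x|} dx = 1 − e^{−2κd} = 1 − e^{−0.8039} = 0.5524.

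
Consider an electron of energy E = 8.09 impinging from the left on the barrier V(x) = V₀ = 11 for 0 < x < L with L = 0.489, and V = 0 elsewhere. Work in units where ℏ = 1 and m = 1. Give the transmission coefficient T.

T = 0.264

Since E < V₀ the interior solution is evanescent with decay constant κ = √(2m(V₀ − E))/ℏ = 2.412.
κL = 1.180, sinh(κL) = 1.473.
Matching ψ, ψ′ at both faces gives T = [1 + V₀² sinh²(κL) / (4E(V₀ − E))]⁻¹ = 1/3.788 = 0.264.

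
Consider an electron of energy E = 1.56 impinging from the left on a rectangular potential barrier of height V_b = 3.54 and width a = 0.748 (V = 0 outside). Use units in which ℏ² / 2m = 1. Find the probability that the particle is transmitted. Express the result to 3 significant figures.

E < V_b: inside the barrier ψ ∝ e^{±κx} with κ = √(2m(V_b − E))/ℏ = 1.407.
κa = 1.053, sinh(κa) = 1.258.
The exact tunnelling result is T⁻¹ = 1 + V_b² sinh²(κa) / [4E(V_b − E)] = 2.605, so T = 0.384.

T = 0.384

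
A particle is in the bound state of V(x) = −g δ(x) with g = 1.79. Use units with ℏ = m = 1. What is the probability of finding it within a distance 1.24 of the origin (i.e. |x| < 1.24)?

The normalised bound state is ψ = √κ e^{−κ|x|} with κ = mg/ℏ² = 1.790.
P(|x| < d) = ∫_{−d}^{d} κ e^{−2κ|x|} dx = 1 − e^{−2κd} = 1 − e^{−4.439} = 0.9882.

P = 0.988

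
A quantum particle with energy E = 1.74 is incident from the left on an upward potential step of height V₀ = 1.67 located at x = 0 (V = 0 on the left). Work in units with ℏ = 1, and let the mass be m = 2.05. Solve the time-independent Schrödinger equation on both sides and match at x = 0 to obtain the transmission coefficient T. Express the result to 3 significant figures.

The wavenumbers are k₁ = √(2mE)/ℏ = 2.671 on the left and k₂ = √(2m(E − V₀))/ℏ = 0.5357 on the right.
Matching ψ and ψ′ at x = 0 gives r = (k₁ − k₂)/(k₁ + k₂), so R = r² = 0.4434 and T = 1 − R = 0.5566.

T = 0.557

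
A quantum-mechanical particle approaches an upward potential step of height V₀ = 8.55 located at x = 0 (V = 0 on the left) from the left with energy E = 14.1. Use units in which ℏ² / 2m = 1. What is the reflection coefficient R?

On each side the TISE gives plane waves with k = √(2m(E − V))/ℏ: k₁ = √(2·½·14.1) = 3.755, k₂ = √(2·½·5.55) = 2.356.
Continuity of ψ and ψ′ at the step yields the reflection amplitude r = (k₁ − k₂)/(k₁ + k₂) = 0.2290; thus R = |r|² = 0.05242, T = 0.9476.

R = 0.0524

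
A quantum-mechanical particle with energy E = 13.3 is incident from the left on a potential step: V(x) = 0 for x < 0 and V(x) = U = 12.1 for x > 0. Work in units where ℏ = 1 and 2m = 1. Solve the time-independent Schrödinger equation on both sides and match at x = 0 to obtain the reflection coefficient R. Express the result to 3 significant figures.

R = 0.289

On each side the TISE gives plane waves with k = √(2m(E − V))/ℏ: k₁ = √(2·½·13.3) = 3.647, k₂ = √(2·½·1.2) = 1.095.
Matching ψ and ψ′ at x = 0 gives r = (k₁ − k₂)/(k₁ + k₂), so R = r² = 0.2895 and T = 1 − R = 0.7105.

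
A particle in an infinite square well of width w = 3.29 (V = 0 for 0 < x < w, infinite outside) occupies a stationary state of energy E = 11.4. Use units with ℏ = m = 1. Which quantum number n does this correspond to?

From E_n = n²π²ℏ²/(2mw²) invert to n = √(2mw²E)/(πℏ).
n = (3.29/π) × √(2 × 1 × 11.4) = 5.001 → n = 5.

n = 5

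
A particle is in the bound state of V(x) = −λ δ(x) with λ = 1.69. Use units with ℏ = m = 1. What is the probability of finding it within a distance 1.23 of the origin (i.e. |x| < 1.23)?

P = 0.984

The normalised bound state is ψ = √κ e^{−κ|x|} with κ = mλ/ℏ² = 1.690.
P(|x| < d) = ∫_{−d}^{d} κ e^{−2κ|x|} dx = 1 − e^{−2κd} = 1 − e^{−4.157} = 0.9844.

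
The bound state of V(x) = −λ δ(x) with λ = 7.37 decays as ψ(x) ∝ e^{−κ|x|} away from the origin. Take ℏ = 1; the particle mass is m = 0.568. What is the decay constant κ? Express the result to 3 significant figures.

κ = 4.19

Integrate −(ℏ²/2m)ψ'' − λδ(x)ψ = Eψ from −ε to +ε: the ψ'' term gives ψ'(0⁺) − ψ'(0⁻) and the δ term gives −(2mλ/ℏ²)ψ(0).
With ψ ∝ e^{−κ|x|} this yields −2κ = −2mλ/ℏ², so κ = mλ/ℏ² = 4.186.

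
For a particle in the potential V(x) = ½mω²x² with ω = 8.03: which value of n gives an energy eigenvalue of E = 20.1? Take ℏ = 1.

E_n = ℏω(n + ½) ⇒ n = E/(ℏω) − ½ = 20.1/8.03 − 0.5 = 2.003 → n = 2.

n = 2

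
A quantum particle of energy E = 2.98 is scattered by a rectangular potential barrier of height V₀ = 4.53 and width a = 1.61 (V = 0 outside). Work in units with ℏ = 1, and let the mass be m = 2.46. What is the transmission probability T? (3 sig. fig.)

T = 0.000495

E < V₀: inside the barrier ψ ∝ e^{±κx} with κ = √(2m(V₀ − E))/ℏ = 2.762.
κa = 4.446, sinh(κa) = 42.64.
Matching ψ, ψ′ at both faces gives T = [1 + V₀² sinh²(κa) / (4E(V₀ − E))]⁻¹ = 1/2020 = 0.000495.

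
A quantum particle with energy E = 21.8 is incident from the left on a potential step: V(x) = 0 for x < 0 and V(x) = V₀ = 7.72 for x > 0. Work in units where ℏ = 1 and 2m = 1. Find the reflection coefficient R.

R = 0.0118

On each side the TISE gives plane waves with k = √(2m(E − V))/ℏ: k₁ = √(2·½·21.8) = 4.669, k₂ = √(2·½·14.08) = 3.752.
Continuity of ψ and ψ′ at the step yields the reflection amplitude r = (k₁ − k₂)/(k₁ + k₂) = 0.1089; thus R = |r|² = 0.01185, T = 0.9882.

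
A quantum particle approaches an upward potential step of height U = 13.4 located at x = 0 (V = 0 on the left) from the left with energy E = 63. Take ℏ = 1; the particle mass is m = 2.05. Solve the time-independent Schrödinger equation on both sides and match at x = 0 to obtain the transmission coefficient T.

T = 0.996

The wavenumbers are k₁ = √(2mE)/ℏ = 16.07 on the left and k₂ = √(2m(E − U))/ℏ = 14.26 on the right.
Matching ψ and ψ′ at x = 0 gives r = (k₁ − k₂)/(k₁ + k₂), so R = r² = 0.003566 and T = 1 − R = 0.9964.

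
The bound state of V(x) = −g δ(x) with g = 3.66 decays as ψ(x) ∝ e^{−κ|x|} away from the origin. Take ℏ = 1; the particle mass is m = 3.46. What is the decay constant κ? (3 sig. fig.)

κ = 12.7

Integrating the TISE across x = 0 gives the cusp condition ψ'(0⁺) − ψ'(0⁻) = −(2mg/ℏ²)ψ(0).
With ψ ∝ e^{−κ|x|} this yields −2κ = −2mg/ℏ², so κ = mg/ℏ² = 12.66.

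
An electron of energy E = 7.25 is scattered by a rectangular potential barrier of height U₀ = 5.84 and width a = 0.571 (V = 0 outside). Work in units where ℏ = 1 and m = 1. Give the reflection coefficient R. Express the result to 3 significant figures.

R = 0.359

E > U₀: inside the barrier k₂ = √(2m(E − U₀))/ℏ = 1.679, k₂a = 0.9589.
T = [1 + U₀² sin²(k₂a) / (4E(E − U₀))]⁻¹ = 1/1.559 = 0.641.
R = 1 − T = 0.359.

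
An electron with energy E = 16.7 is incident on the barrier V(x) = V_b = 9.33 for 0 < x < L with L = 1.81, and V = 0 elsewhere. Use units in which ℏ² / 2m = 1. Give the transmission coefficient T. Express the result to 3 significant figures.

E > V_b: inside the barrier k₂ = √(2m(E − V_b))/ℏ = 2.715, k₂L = 4.914.
T = [1 + V_b² sin²(k₂L) / (4E(E − V_b))]⁻¹ = 1/1.170 = 0.855.

T = 0.855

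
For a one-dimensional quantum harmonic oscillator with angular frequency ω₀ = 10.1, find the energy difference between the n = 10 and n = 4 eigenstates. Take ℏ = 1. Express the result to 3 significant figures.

E_n = ℏω₀(n + ½), so ΔE = (10 − 4) ℏω₀ = 6 × 10.1 = 60.60.

ΔE = 60.6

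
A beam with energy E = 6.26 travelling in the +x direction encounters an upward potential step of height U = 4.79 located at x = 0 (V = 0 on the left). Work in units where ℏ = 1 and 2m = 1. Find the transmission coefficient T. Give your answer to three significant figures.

T = 0.879

The wavenumbers are k₁ = √(2mE)/ℏ = 2.502 on the left and k₂ = √(2m(E − U))/ℏ = 1.212 on the right.
Continuity of ψ and ψ′ at the step yields the reflection amplitude r = (k₁ − k₂)/(k₁ + k₂) = 0.3472; thus R = |r|² = 0.1205, T = 0.8795.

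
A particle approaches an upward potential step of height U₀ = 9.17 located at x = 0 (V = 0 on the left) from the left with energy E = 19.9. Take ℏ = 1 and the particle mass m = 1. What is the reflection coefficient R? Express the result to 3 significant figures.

R = 0.0235

The wavenumbers are k₁ = √(2mE)/ℏ = 6.309 on the left and k₂ = √(2m(E − U₀))/ℏ = 4.632 on the right.
Continuity of ψ and ψ′ at the step yields the reflection amplitude r = (k₁ − k₂)/(k₁ + k₂) = 0.1532; thus R = |r|² = 0.02347, T = 0.9765.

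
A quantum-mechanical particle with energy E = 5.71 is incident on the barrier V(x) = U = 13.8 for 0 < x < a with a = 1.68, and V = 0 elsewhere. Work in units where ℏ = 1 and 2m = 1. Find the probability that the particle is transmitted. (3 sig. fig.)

T = 0.000274

Since E < U the interior solution is evanescent with decay constant κ = √(2m(U − E))/ℏ = 2.844.
κa = 4.778, sinh(κa) = 59.45.
The exact tunnelling result is T⁻¹ = 1 + U² sinh²(κa) / [4E(U − E)] = 3644, so T = 0.000274.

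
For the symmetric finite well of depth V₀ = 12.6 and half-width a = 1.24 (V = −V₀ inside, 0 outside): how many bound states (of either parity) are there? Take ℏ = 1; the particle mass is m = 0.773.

N = 4

Define the well-strength parameter z₀ = (a/ℏ)√(2mV₀) = 1.24 × √(2·0.773·12.6) = 5.473.
The even/odd transcendental equations gain one root per π/2 in z₀, giving N = 1 + ⌊2z₀/π⌋ = 1 + ⌊3.484⌋ = 4.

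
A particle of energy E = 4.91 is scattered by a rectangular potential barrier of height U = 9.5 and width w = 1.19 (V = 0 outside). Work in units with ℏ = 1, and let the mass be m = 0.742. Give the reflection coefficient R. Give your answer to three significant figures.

R = 0.992

Since E < U the interior solution is evanescent with decay constant κ = √(2m(U − E))/ℏ = 2.610.
κw = 3.106, sinh(κw) = 11.14.
Matching ψ, ψ′ at both faces gives T = [1 + U² sinh²(κw) / (4E(U − E))]⁻¹ = 1/125.3 = 0.00798.
R = 1 − T = 0.992.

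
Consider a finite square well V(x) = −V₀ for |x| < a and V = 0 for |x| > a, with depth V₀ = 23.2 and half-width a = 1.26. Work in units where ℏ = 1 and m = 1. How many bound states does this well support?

N = 6

The dimensionless depth is z₀ = a√(2mV₀)/ℏ = 1.26 × √(46.40) = 8.583.
A new bound state (alternating even/odd) appears each time z₀ passes a multiple of π/2, so N = ⌊2z₀/π⌋ + 1 = ⌊5.464⌋ + 1 = 6.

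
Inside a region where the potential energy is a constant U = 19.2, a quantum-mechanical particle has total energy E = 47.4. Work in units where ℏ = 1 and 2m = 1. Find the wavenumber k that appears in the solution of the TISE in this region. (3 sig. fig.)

With E > U the solution is oscillatory, ψ ∝ e^{±ikx} with k = √(2m(E − U))/ℏ.
k = √(2 × 0.5 × 28.2) = 5.310.

k = 5.31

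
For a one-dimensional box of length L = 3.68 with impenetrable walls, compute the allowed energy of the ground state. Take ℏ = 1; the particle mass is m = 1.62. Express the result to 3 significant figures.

E = 0.225

Requiring ψ(0) = ψ(L) = 0 quantises k = nπ/L, hence E_n = ℏ²k²/2m = n²π²ℏ²/(2mL²).
E_1 = 1² × π² / (2 × 1.62 × 3.68²) = 0.2249.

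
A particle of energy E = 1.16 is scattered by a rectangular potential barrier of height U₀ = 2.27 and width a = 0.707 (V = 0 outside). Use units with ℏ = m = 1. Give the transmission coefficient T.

T = 0.387

Since E < U₀ the interior solution is evanescent with decay constant κ = √(2m(U₀ − E))/ℏ = 1.490.
κa = 1.053, sinh(κa) = 1.259.
Matching ψ, ψ′ at both faces gives T = [1 + U₀² sinh²(κa) / (4E(U₀ − E))]⁻¹ = 1/2.587 = 0.387.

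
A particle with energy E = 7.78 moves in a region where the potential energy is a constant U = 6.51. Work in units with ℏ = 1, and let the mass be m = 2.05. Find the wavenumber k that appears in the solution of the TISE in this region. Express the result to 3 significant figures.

With E > U the solution is oscillatory, ψ ∝ e^{±ikx} with k = √(2m(E − U))/ℏ.
k = √(2 × 2.05 × 1.27) = 2.282.

k = 2.28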